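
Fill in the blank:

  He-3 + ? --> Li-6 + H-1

alpha particle

Conserve mass number: 3 + A = 6 + 1, so A = 4.
Conserve atomic number: 2 + Z = 3 + 1, so Z = 2.
A = 4 and Z = 2 is He-4 — an alpha particle.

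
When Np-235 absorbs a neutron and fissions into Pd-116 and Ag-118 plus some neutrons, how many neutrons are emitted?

2

Conserve mass number: 236 = 116 + 118 + k, so k = 236 − 234 = 2.
Check atomic number: 93 = 46 + 47 + 0 = 93. ✓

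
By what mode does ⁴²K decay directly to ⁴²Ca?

beta-minus decay

ΔA = 42 − 42 = 0; ΔZ = 20 − 19 = +1.
A is unchanged and Z rises by 1 — a neutron has become a proton (β⁻ decay).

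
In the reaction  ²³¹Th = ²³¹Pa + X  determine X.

Conserve mass number: 231 = 231 + A, so A = 0.
Conserve atomic number: 90 = 91 + Z, so Z = -1.
A = 0 and Z = -1 is e⁻ — a beta-minus particle.

beta-minus particle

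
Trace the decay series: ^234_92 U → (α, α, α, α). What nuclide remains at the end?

Po-218

Start: (A, Z) = (234, 92).
After α: (230, 90).
After α: (226, 88).
After α: (222, 86).
After α: (218, 84).
Z = 84 is polonium.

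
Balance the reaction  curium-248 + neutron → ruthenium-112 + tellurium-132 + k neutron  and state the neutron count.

5

Conserve mass number: 249 = 112 + 132 + k, so k = 249 − 244 = 5.
Check atomic number: 96 = 44 + 52 + 0 = 96. ✓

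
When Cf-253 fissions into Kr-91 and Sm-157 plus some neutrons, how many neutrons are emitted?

Conserve mass number: 253 = 91 + 157 + k, so k = 253 − 248 = 5.
Check atomic number: 98 = 36 + 62 + 0 = 98. ✓

5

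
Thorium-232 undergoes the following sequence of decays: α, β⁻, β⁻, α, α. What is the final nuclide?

Rn-220

Start: (A, Z) = (232, 90).
After α: (228, 88).
After β⁻: (228, 89).
After β⁻: (228, 90).
After α: (224, 88).
After α: (220, 86).
Z = 86 is radon.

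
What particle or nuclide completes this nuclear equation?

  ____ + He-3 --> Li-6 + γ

triton

Conserve mass number: A + 3 = 6 + 0, so A = 3.
Conserve atomic number: Z + 2 = 3 + 0, so Z = 1.
A = 3 and Z = 1 is H-3 — a triton.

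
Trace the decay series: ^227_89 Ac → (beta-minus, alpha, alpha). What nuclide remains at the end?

Start: (A, Z) = (227, 89).
After β⁻: (227, 90).
After α: (223, 88).
After α: (219, 86).
Z = 86 is radon.

Rn-219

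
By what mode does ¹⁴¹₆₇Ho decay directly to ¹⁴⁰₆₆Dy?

ΔA = 140 − 141 = -1; ΔZ = 66 − 67 = -1.
A drops by 1 and Z drops by 1 — a proton was emitted.

proton emission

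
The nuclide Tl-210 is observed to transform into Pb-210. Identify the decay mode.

ΔA = 210 − 210 = 0; ΔZ = 82 − 81 = +1.
A is unchanged and Z rises by 1 — a neutron has become a proton (β⁻ decay).

beta-minus decay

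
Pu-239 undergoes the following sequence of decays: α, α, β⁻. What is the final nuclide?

Pa-231

Start: (A, Z) = (239, 94).
After α: (235, 92).
After α: (231, 90).
After β⁻: (231, 91).
Z = 91 is protactinium.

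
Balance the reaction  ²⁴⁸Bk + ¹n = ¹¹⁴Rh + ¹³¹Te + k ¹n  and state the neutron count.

4

Conserve mass number: 249 = 114 + 131 + k, so k = 249 − 245 = 4.
Check atomic number: 97 = 45 + 52 + 0 = 97. ✓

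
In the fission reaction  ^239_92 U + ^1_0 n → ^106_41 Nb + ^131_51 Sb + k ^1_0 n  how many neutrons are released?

3

Conserve mass number: 240 = 106 + 131 + k, so k = 240 − 237 = 3.
Check atomic number: 92 = 41 + 51 + 0 = 92. ✓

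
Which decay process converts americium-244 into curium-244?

ΔA = 244 − 244 = 0; ΔZ = 96 − 95 = +1.
A is unchanged and Z rises by 1 — a neutron has become a proton (β⁻ decay).

beta-minus decay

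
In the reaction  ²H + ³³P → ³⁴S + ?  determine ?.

Conserve mass number: 2 + 33 = 34 + A, so A = 1.
Conserve atomic number: 1 + 15 = 16 + Z, so Z = 0.
A = 1 and Z = 0 is ¹n — a neutron.

neutron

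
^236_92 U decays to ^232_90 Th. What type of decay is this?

ΔA = 232 − 236 = -4; ΔZ = 90 − 92 = -2.
A drops by 4 and Z drops by 2 — the signature of alpha emission.

alpha decay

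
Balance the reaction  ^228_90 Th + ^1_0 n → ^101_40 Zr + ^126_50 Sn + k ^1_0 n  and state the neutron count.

2

Conserve mass number: 229 = 101 + 126 + k, so k = 229 − 227 = 2.
Check atomic number: 90 = 40 + 50 + 0 = 90. ✓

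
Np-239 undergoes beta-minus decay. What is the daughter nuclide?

Pu-239

Beta-minus decay: mass number changes by +0, atomic number by +1.
A: 239 = 239; Z: 93 + 1 = 94.
Z = 94 is plutonium, so the daughter is Pu-239.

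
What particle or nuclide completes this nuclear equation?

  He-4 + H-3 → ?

Conserve mass number: 4 + 3 = A, so A = 7.
Conserve atomic number: 2 + 1 = Z, so Z = 3.
Z = 3 is lithium, so the species is Li-7.

Li-7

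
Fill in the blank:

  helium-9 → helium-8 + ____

Conserve mass number: 9 = 8 + A, so A = 1.
Conserve atomic number: 2 = 2 + Z, so Z = 0.
A = 1 and Z = 0 is neutron — a neutron.

neutron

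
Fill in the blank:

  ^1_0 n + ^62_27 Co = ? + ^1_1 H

Fe-62

Conserve mass number: 1 + 62 = A + 1, so A = 62.
Conserve atomic number: 0 + 27 = Z + 1, so Z = 26.
Z = 26 is iron, so the species is ^62_26 Fe.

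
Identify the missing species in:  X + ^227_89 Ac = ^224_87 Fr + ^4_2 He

Conserve mass number: A + 227 = 224 + 4, so A = 1.
Conserve atomic number: Z + 89 = 87 + 2, so Z = 0.
A = 1 and Z = 0 is ^1_0 n — a neutron.

neutron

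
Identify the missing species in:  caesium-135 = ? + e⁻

Ba-135

Conserve mass number: 135 = A + 0, so A = 135.
Conserve atomic number: 55 = Z − 1, so Z = 56.
Z = 56 is barium, so the species is barium-135.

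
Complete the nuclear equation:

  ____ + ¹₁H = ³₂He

deuteron

Conserve mass number: A + 1 = 3, so A = 2.
Conserve atomic number: Z + 1 = 2, so Z = 1.
A = 2 and Z = 1 is ²₁H — a deuteron.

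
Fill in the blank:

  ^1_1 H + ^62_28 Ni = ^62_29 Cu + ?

Conserve mass number: 1 + 62 = 62 + A, so A = 1.
Conserve atomic number: 1 + 28 = 29 + Z, so Z = 0.
A = 1 and Z = 0 is ^1_0 n — a neutron.

neutron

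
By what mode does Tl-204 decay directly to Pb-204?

ΔA = 204 − 204 = 0; ΔZ = 82 − 81 = +1.
A is unchanged and Z rises by 1 — a neutron has become a proton (β⁻ decay).

beta-minus decay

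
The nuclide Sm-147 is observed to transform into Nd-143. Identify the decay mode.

ΔA = 143 − 147 = -4; ΔZ = 60 − 62 = -2.
A drops by 4 and Z drops by 2 — the signature of alpha emission.

alpha decay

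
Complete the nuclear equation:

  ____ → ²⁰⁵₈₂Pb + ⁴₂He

Po-209

Conserve mass number: A = 205 + 4, so A = 209.
Conserve atomic number: Z = 82 + 2, so Z = 84.
Z = 84 is polonium, so the species is ²⁰⁹₈₄Po.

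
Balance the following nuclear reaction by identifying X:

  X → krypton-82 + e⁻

Conserve mass number: A = 82 + 0, so A = 82.
Conserve atomic number: Z = 36 − 1, so Z = 35.
Z = 35 is bromine, so the species is bromine-82.

Br-82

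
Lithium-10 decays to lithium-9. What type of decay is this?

ΔA = 9 − 10 = -1; ΔZ = 3 − 3 = +0.
A drops by 1 with Z unchanged — a neutron was emitted.

neutron emission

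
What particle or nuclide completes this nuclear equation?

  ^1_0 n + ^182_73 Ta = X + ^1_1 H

Conserve mass number: 1 + 182 = A + 1, so A = 182.
Conserve atomic number: 0 + 73 = Z + 1, so Z = 72.
Z = 72 is hafnium, so the species is ^182_72 Hf.

Hf-182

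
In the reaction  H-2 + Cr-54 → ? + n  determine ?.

Mn-55

Conserve mass number: 2 + 54 = A + 1, so A = 55.
Conserve atomic number: 1 + 24 = Z + 0, so Z = 25.
Z = 25 is manganese, so the species is Mn-55.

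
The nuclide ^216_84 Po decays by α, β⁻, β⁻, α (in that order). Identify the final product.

Pb-208

Start: (A, Z) = (216, 84).
After α: (212, 82).
After β⁻: (212, 83).
After β⁻: (212, 84).
After α: (208, 82).
Z = 82 is lead.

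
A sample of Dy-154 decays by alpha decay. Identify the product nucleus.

Gd-150

Alpha decay: mass number changes by -4, atomic number by -2.
A: 154 − 4 = 150; Z: 66 − 2 = 64.
Z = 64 is gadolinium, so the daughter is Gd-150.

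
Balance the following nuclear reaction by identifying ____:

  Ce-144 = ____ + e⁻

Pr-144

Conserve mass number: 144 = A + 0, so A = 144.
Conserve atomic number: 58 = Z − 1, so Z = 59.
Z = 59 is praseodymium, so the species is Pr-144.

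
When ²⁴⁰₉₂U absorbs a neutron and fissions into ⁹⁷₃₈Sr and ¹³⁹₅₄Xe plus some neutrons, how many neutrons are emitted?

Conserve mass number: 241 = 97 + 139 + k, so k = 241 − 236 = 5.
Check atomic number: 92 = 38 + 54 + 0 = 92. ✓

5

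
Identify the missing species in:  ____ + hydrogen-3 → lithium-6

He-3

Conserve mass number: A + 3 = 6, so A = 3.
Conserve atomic number: Z + 1 = 3, so Z = 2.
Z = 2 is helium, so the species is helium-3.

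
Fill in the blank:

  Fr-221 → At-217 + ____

Conserve mass number: 221 = 217 + A, so A = 4.
Conserve atomic number: 87 = 85 + Z, so Z = 2.
A = 4 and Z = 2 is He-4 — an alpha particle.

alpha particle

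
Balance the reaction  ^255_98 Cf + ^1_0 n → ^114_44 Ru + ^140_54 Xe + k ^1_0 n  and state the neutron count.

2

Conserve mass number: 256 = 114 + 140 + k, so k = 256 − 254 = 2.
Check atomic number: 98 = 44 + 54 + 0 = 98. ✓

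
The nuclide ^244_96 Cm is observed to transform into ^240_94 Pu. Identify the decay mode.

ΔA = 240 − 244 = -4; ΔZ = 94 − 96 = -2.
A drops by 4 and Z drops by 2 — the signature of alpha emission.

alpha decay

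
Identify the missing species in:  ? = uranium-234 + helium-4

Conserve mass number: A = 234 + 4, so A = 238.
Conserve atomic number: Z = 92 + 2, so Z = 94.
Z = 94 is plutonium, so the species is plutonium-238.

Pu-238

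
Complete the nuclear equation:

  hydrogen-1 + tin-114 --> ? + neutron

Conserve mass number: 1 + 114 = A + 1, so A = 114.
Conserve atomic number: 1 + 50 = Z + 0, so Z = 51.
Z = 51 is antimony, so the species is antimony-114.

Sb-114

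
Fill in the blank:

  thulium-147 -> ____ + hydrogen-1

Er-146

Conserve mass number: 147 = A + 1, so A = 146.
Conserve atomic number: 69 = Z + 1, so Z = 68.
Z = 68 is erbium, so the species is erbium-146.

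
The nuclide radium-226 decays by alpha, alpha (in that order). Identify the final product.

Start: (A, Z) = (226, 88).
After α: (222, 86).
After α: (218, 84).
Z = 84 is polonium.

Po-218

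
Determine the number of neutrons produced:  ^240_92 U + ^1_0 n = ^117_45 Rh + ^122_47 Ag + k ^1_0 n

Conserve mass number: 241 = 117 + 122 + k, so k = 241 − 239 = 2.
Check atomic number: 92 = 45 + 47 + 0 = 92. ✓

2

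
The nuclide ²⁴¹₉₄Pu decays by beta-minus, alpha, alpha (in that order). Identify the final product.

Pa-233

Start: (A, Z) = (241, 94).
After β⁻: (241, 95).
After α: (237, 93).
After α: (233, 91).
Z = 91 is protactinium.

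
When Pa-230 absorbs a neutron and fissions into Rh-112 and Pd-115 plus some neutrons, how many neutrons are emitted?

4

Conserve mass number: 231 = 112 + 115 + k, so k = 231 − 227 = 4.
Check atomic number: 91 = 45 + 46 + 0 = 91. ✓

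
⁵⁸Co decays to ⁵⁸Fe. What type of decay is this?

ΔA = 58 − 58 = 0; ΔZ = 26 − 27 = -1.
A is unchanged and Z drops by 1 — a proton has become a neutron (β⁺ emission or electron capture).

beta-plus decay or electron capture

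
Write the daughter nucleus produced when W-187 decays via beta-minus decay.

Beta-minus decay: mass number changes by +0, atomic number by +1.
A: 187 = 187; Z: 74 + 1 = 75.
Z = 75 is rhenium, so the daughter is Re-187.

Re-187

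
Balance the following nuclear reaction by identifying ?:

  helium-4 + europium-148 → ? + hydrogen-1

Conserve mass number: 4 + 148 = A + 1, so A = 151.
Conserve atomic number: 2 + 63 = Z + 1, so Z = 64.
Z = 64 is gadolinium, so the species is gadolinium-151.

Gd-151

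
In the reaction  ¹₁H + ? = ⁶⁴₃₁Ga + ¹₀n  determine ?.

Conserve mass number: 1 + A = 64 + 1, so A = 64.
Conserve atomic number: 1 + Z = 31 + 0, so Z = 30.
Z = 30 is zinc, so the species is ⁶⁴₃₀Zn.

Zn-64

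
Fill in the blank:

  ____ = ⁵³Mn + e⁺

Conserve mass number: A = 53 + 0, so A = 53.
Conserve atomic number: Z = 25 + 1, so Z = 26.
Z = 26 is iron, so the species is ⁵³Fe.

Fe-53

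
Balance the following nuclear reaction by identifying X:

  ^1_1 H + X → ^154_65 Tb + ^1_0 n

Gd-154

Conserve mass number: 1 + A = 154 + 1, so A = 154.
Conserve atomic number: 1 + Z = 65 + 0, so Z = 64.
Z = 64 is gadolinium, so the species is ^154_64 Gd.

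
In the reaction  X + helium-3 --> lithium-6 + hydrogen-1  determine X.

Conserve mass number: A + 3 = 6 + 1, so A = 4.
Conserve atomic number: Z + 2 = 3 + 1, so Z = 2.
A = 4 and Z = 2 is helium-4 — an alpha particle.

alpha particle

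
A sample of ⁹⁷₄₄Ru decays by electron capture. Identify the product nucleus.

Electron capture: mass number changes by +0, atomic number by -1.
A: 97 = 97; Z: 44 − 1 = 43.
Z = 43 is technetium, so the daughter is ⁹⁷₄₃Tc.

Tc-97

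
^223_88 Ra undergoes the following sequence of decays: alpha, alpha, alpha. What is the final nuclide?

Start: (A, Z) = (223, 88).
After α: (219, 86).
After α: (215, 84).
After α: (211, 82).
Z = 82 is lead.

Pb-211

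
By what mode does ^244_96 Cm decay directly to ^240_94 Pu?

ΔA = 240 − 244 = -4; ΔZ = 94 − 96 = -2.
A drops by 4 and Z drops by 2 — the signature of alpha emission.

alpha decay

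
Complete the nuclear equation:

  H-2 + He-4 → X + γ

Conserve mass number: 2 + 4 = A + 0, so A = 6.
Conserve atomic number: 1 + 2 = Z + 0, so Z = 3.
Z = 3 is lithium, so the species is Li-6.

Li-6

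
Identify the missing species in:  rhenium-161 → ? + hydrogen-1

Conserve mass number: 161 = A + 1, so A = 160.
Conserve atomic number: 75 = Z + 1, so Z = 74.
Z = 74 is tungsten, so the species is tungsten-160.

W-160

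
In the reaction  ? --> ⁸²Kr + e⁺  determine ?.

Conserve mass number: A = 82 + 0, so A = 82.
Conserve atomic number: Z = 36 + 1, so Z = 37.
Z = 37 is rubidium, so the species is ⁸²Rb.

Rb-82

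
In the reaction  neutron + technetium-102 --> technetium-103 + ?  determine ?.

gamma ray

Conserve mass number: 1 + 102 = 103 + A, so A = 0.
Conserve atomic number: 0 + 43 = 43 + Z, so Z = 0.
A = 0 and Z = 0 is γ — a gamma ray.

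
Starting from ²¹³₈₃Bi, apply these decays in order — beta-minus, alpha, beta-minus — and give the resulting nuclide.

Start: (A, Z) = (213, 83).
After β⁻: (213, 84).
After α: (209, 82).
After β⁻: (209, 83).
Z = 83 is bismuth.

Bi-209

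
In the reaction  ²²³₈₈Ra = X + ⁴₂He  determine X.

Rn-219

Conserve mass number: 223 = A + 4, so A = 219.
Conserve atomic number: 88 = Z + 2, so Z = 86.
Z = 86 is radon, so the species is ²¹⁹₈₆Rn.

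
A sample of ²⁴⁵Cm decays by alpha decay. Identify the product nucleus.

Alpha decay: mass number changes by -4, atomic number by -2.
A: 245 − 4 = 241; Z: 96 − 2 = 94.
Z = 94 is plutonium, so the daughter is ²⁴¹Pu.

Pu-241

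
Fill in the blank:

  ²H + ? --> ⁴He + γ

Conserve mass number: 2 + A = 4 + 0, so A = 2.
Conserve atomic number: 1 + Z = 2 + 0, so Z = 1.
A = 2 and Z = 1 is ²H — a deuteron.

deuteron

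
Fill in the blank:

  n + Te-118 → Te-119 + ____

gamma ray

Conserve mass number: 1 + 118 = 119 + A, so A = 0.
Conserve atomic number: 0 + 52 = 52 + Z, so Z = 0.
A = 0 and Z = 0 is γ — a gamma ray.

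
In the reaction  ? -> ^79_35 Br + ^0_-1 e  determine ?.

Se-79

Conserve mass number: A = 79 + 0, so A = 79.
Conserve atomic number: Z = 35 − 1, so Z = 34.
Z = 34 is selenium, so the species is ^79_34 Se.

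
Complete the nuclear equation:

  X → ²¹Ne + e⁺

Na-21

Conserve mass number: A = 21 + 0, so A = 21.
Conserve atomic number: Z = 10 + 1, so Z = 11.
Z = 11 is sodium, so the species is ²¹Na.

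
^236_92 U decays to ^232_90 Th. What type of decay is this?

alpha decay

ΔA = 232 − 236 = -4; ΔZ = 90 − 92 = -2.
A drops by 4 and Z drops by 2 — the signature of alpha emission.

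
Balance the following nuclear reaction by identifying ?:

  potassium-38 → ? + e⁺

Conserve mass number: 38 = A + 0, so A = 38.
Conserve atomic number: 19 = Z + 1, so Z = 18.
Z = 18 is argon, so the species is argon-38.

Ar-38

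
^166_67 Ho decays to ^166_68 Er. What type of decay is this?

beta-minus decay

ΔA = 166 − 166 = 0; ΔZ = 68 − 67 = +1.
A is unchanged and Z rises by 1 — a neutron has become a proton (β⁻ decay).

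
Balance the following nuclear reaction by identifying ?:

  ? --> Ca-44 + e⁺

Sc-44

Conserve mass number: A = 44 + 0, so A = 44.
Conserve atomic number: Z = 20 + 1, so Z = 21.
Z = 21 is scandium, so the species is Sc-44.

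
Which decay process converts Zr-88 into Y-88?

beta-plus decay or electron capture

ΔA = 88 − 88 = 0; ΔZ = 39 − 40 = -1.
A is unchanged and Z drops by 1 — a proton has become a neutron (β⁺ emission or electron capture).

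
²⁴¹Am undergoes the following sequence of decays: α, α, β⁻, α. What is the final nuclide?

Th-229

Start: (A, Z) = (241, 95).
After α: (237, 93).
After α: (233, 91).
After β⁻: (233, 92).
After α: (229, 90).
Z = 90 is thorium.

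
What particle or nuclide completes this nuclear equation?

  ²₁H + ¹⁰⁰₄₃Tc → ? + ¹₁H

Conserve mass number: 2 + 100 = A + 1, so A = 101.
Conserve atomic number: 1 + 43 = Z + 1, so Z = 43.
Z = 43 is technetium, so the species is ¹⁰¹₄₃Tc.

Tc-101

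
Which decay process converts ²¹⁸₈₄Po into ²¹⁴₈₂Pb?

alpha decay

ΔA = 214 − 218 = -4; ΔZ = 82 − 84 = -2.
A drops by 4 and Z drops by 2 — the signature of alpha emission.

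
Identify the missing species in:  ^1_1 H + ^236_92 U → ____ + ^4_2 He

Pa-233

Conserve mass number: 1 + 236 = A + 4, so A = 233.
Conserve atomic number: 1 + 92 = Z + 2, so Z = 91.
Z = 91 is protactinium, so the species is ^233_91 Pa.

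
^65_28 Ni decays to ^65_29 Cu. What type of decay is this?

beta-minus decay

ΔA = 65 − 65 = 0; ΔZ = 29 − 28 = +1.
A is unchanged and Z rises by 1 — a neutron has become a proton (β⁻ decay).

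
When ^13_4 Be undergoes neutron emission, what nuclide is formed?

Neutron emission: mass number changes by -1, atomic number by +0.
A: 13 − 1 = 12; Z: 4 = 4.
Z = 4 is beryllium, so the daughter is ^12_4 Be.

Be-12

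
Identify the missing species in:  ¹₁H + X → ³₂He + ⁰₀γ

deuteron

Conserve mass number: 1 + A = 3 + 0, so A = 2.
Conserve atomic number: 1 + Z = 2 + 0, so Z = 1.
A = 2 and Z = 1 is ²₁H — a deuteron.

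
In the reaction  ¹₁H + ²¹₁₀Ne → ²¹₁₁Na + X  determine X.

Conserve mass number: 1 + 21 = 21 + A, so A = 1.
Conserve atomic number: 1 + 10 = 11 + Z, so Z = 0.
A = 1 and Z = 0 is ¹₀n — a neutron.

neutron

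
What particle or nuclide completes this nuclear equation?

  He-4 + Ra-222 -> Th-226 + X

gamma ray

Conserve mass number: 4 + 222 = 226 + A, so A = 0.
Conserve atomic number: 2 + 88 = 90 + Z, so Z = 0.
A = 0 and Z = 0 is γ — a gamma ray.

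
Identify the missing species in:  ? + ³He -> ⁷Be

alpha particle

Conserve mass number: A + 3 = 7, so A = 4.
Conserve atomic number: Z + 2 = 4, so Z = 2.
A = 4 and Z = 2 is ⁴He — an alpha particle.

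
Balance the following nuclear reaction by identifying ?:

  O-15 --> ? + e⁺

Conserve mass number: 15 = A + 0, so A = 15.
Conserve atomic number: 8 = Z + 1, so Z = 7.
Z = 7 is nitrogen, so the species is N-15.

N-15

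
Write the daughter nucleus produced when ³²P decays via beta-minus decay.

Beta-minus decay: mass number changes by +0, atomic number by +1.
A: 32 = 32; Z: 15 + 1 = 16.
Z = 16 is sulfur, so the daughter is ³²S.

S-32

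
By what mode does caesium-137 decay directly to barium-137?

ΔA = 137 − 137 = 0; ΔZ = 56 − 55 = +1.
A is unchanged and Z rises by 1 — a neutron has become a proton (β⁻ decay).

beta-minus decay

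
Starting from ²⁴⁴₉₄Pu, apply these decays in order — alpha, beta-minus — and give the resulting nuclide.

Np-240

Start: (A, Z) = (244, 94).
After α: (240, 92).
After β⁻: (240, 93).
Z = 93 is neptunium.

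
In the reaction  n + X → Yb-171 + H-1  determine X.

Conserve mass number: 1 + A = 171 + 1, so A = 171.
Conserve atomic number: 0 + Z = 70 + 1, so Z = 71.
Z = 71 is lutetium, so the species is Lu-171.

Lu-171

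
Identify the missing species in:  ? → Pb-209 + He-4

Conserve mass number: A = 209 + 4, so A = 213.
Conserve atomic number: Z = 82 + 2, so Z = 84.
Z = 84 is polonium, so the species is Po-213.

Po-213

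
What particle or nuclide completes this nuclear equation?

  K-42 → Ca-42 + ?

beta-minus particle

Conserve mass number: 42 = 42 + A, so A = 0.
Conserve atomic number: 19 = 20 + Z, so Z = -1.
A = 0 and Z = -1 is e⁻ — a beta-minus particle.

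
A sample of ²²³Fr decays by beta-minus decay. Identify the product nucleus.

Ra-223

Beta-minus decay: mass number changes by +0, atomic number by +1.
A: 223 = 223; Z: 87 + 1 = 88.
Z = 88 is radium, so the daughter is ²²³Ra.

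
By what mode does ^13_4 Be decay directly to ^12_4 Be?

ΔA = 12 − 13 = -1; ΔZ = 4 − 4 = +0.
A drops by 1 with Z unchanged — a neutron was emitted.

neutron emission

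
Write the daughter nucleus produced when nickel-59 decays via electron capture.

Electron capture: mass number changes by +0, atomic number by -1.
A: 59 = 59; Z: 28 − 1 = 27.
Z = 27 is cobalt, so the daughter is cobalt-59.

Co-59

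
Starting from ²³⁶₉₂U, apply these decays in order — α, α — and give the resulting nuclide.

Ra-228

Start: (A, Z) = (236, 92).
After α: (232, 90).
After α: (228, 88).
Z = 88 is radium.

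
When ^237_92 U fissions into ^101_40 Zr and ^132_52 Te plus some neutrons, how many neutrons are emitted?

Conserve mass number: 237 = 101 + 132 + k, so k = 237 − 233 = 4.
Check atomic number: 92 = 40 + 52 + 0 = 92. ✓

4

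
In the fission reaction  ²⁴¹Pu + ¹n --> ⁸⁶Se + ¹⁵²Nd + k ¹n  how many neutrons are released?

Conserve mass number: 242 = 86 + 152 + k, so k = 242 − 238 = 4.
Check atomic number: 94 = 34 + 60 + 0 = 94. ✓

4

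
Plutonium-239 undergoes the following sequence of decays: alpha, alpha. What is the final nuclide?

Th-231

Start: (A, Z) = (239, 94).
After α: (235, 92).
After α: (231, 90).
Z = 90 is thorium.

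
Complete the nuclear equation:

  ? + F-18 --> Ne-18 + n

proton

Conserve mass number: A + 18 = 18 + 1, so A = 1.
Conserve atomic number: Z + 9 = 10 + 0, so Z = 1.
A = 1 and Z = 1 is H-1 — a proton.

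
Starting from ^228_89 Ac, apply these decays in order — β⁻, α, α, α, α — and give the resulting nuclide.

Start: (A, Z) = (228, 89).
After β⁻: (228, 90).
After α: (224, 88).
After α: (220, 86).
After α: (216, 84).
After α: (212, 82).
Z = 82 is lead.

Pb-212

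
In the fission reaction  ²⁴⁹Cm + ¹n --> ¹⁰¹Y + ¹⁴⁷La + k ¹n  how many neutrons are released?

Conserve mass number: 250 = 101 + 147 + k, so k = 250 − 248 = 2.
Check atomic number: 96 = 39 + 57 + 0 = 96. ✓

2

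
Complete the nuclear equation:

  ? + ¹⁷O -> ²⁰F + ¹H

alpha particle

Conserve mass number: A + 17 = 20 + 1, so A = 4.
Conserve atomic number: Z + 8 = 9 + 1, so Z = 2.
A = 4 and Z = 2 is ⁴He — an alpha particle.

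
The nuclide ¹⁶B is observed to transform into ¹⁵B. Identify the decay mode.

ΔA = 15 − 16 = -1; ΔZ = 5 − 5 = +0.
A drops by 1 with Z unchanged — a neutron was emitted.

neutron emission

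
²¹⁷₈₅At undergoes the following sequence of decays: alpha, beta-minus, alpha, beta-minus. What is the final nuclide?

Start: (A, Z) = (217, 85).
After α: (213, 83).
After β⁻: (213, 84).
After α: (209, 82).
After β⁻: (209, 83).
Z = 83 is bismuth.

Bi-209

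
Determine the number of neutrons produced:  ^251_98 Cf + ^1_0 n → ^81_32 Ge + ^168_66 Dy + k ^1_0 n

Conserve mass number: 252 = 81 + 168 + k, so k = 252 − 249 = 3.
Check atomic number: 98 = 32 + 66 + 0 = 98. ✓

3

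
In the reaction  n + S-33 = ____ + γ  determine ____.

S-34

Conserve mass number: 1 + 33 = A + 0, so A = 34.
Conserve atomic number: 0 + 16 = Z + 0, so Z = 16.
Z = 16 is sulfur, so the species is S-34.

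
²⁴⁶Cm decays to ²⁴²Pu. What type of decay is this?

alpha decay

ΔA = 242 − 246 = -4; ΔZ = 94 − 96 = -2.
A drops by 4 and Z drops by 2 — the signature of alpha emission.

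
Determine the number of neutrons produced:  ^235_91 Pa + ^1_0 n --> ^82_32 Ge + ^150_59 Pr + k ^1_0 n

Conserve mass number: 236 = 82 + 150 + k, so k = 236 − 232 = 4.
Check atomic number: 91 = 32 + 59 + 0 = 91. ✓

4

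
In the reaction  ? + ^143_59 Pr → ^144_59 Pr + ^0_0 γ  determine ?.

neutron

Conserve mass number: A + 143 = 144 + 0, so A = 1.
Conserve atomic number: Z + 59 = 59 + 0, so Z = 0.
A = 1 and Z = 0 is ^1_0 n — a neutron.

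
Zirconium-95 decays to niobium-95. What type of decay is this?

beta-minus decay

ΔA = 95 − 95 = 0; ΔZ = 41 − 40 = +1.
A is unchanged and Z rises by 1 — a neutron has become a proton (β⁻ decay).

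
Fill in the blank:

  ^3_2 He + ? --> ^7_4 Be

alpha particle

Conserve mass number: 3 + A = 7, so A = 4.
Conserve atomic number: 2 + Z = 4, so Z = 2.
A = 4 and Z = 2 is ^4_2 He — an alpha particle.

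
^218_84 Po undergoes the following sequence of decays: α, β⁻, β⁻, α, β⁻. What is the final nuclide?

Start: (A, Z) = (218, 84).
After α: (214, 82).
After β⁻: (214, 83).
After β⁻: (214, 84).
After α: (210, 82).
After β⁻: (210, 83).
Z = 83 is bismuth.

Bi-210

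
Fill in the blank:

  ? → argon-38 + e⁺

Conserve mass number: A = 38 + 0, so A = 38.
Conserve atomic number: Z = 18 + 1, so Z = 19.
Z = 19 is potassium, so the species is potassium-38.

K-38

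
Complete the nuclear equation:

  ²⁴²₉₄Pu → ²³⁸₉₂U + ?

alpha particle

Conserve mass number: 242 = 238 + A, so A = 4.
Conserve atomic number: 94 = 92 + Z, so Z = 2.
A = 4 and Z = 2 is ⁴₂He — an alpha particle.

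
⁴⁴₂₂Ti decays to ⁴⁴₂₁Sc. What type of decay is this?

ΔA = 44 − 44 = 0; ΔZ = 21 − 22 = -1.
A is unchanged and Z drops by 1 — a proton has become a neutron (β⁺ emission or electron capture).

beta-plus decay or electron capture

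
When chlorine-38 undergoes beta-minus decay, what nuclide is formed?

Ar-38

Beta-minus decay: mass number changes by +0, atomic number by +1.
A: 38 = 38; Z: 17 + 1 = 18.
Z = 18 is argon, so the daughter is argon-38.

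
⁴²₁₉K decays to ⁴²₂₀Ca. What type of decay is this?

ΔA = 42 − 42 = 0; ΔZ = 20 − 19 = +1.
A is unchanged and Z rises by 1 — a neutron has become a proton (β⁻ decay).

beta-minus decay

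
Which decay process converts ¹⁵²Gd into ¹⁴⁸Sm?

alpha decay

ΔA = 148 − 152 = -4; ΔZ = 62 − 64 = -2.
A drops by 4 and Z drops by 2 — the signature of alpha emission.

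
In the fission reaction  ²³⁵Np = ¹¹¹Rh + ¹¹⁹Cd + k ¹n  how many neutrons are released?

5

Conserve mass number: 235 = 111 + 119 + k, so k = 235 − 230 = 5.
Check atomic number: 93 = 45 + 48 + 0 = 93. ✓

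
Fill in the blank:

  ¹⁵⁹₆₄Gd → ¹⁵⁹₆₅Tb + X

Conserve mass number: 159 = 159 + A, so A = 0.
Conserve atomic number: 64 = 65 + Z, so Z = -1.
A = 0 and Z = -1 is ⁰₋₁e — a beta-minus particle.

beta-minus particle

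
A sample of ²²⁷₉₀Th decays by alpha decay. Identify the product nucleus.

Ra-223

Alpha decay: mass number changes by -4, atomic number by -2.
A: 227 − 4 = 223; Z: 90 − 2 = 88.
Z = 88 is radium, so the daughter is ²²³₈₈Ra.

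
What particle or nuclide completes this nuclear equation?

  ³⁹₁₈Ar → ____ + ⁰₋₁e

Conserve mass number: 39 = A + 0, so A = 39.
Conserve atomic number: 18 = Z − 1, so Z = 19.
Z = 19 is potassium, so the species is ³⁹₁₉K.

K-39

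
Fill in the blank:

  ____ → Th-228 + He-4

U-232

Conserve mass number: A = 228 + 4, so A = 232.
Conserve atomic number: Z = 90 + 2, so Z = 92.
Z = 92 is uranium, so the species is U-232.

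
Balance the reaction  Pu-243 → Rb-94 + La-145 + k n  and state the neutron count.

4

Conserve mass number: 243 = 94 + 145 + k, so k = 243 − 239 = 4.
Check atomic number: 94 = 37 + 57 + 0 = 94. ✓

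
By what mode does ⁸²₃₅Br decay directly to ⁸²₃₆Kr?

ΔA = 82 − 82 = 0; ΔZ = 36 − 35 = +1.
A is unchanged and Z rises by 1 — a neutron has become a proton (β⁻ decay).

beta-minus decay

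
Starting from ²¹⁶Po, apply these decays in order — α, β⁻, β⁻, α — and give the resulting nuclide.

Start: (A, Z) = (216, 84).
After α: (212, 82).
After β⁻: (212, 83).
After β⁻: (212, 84).
After α: (208, 82).
Z = 82 is lead.

Pb-208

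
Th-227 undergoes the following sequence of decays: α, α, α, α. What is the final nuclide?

Pb-211

Start: (A, Z) = (227, 90).
After α: (223, 88).
After α: (219, 86).
After α: (215, 84).
After α: (211, 82).
Z = 82 is lead.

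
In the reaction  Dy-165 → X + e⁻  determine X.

Conserve mass number: 165 = A + 0, so A = 165.
Conserve atomic number: 66 = Z − 1, so Z = 67.
Z = 67 is holmium, so the species is Ho-165.

Ho-165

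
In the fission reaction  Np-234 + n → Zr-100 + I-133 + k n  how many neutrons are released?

Conserve mass number: 235 = 100 + 133 + k, so k = 235 − 233 = 2.
Check atomic number: 93 = 40 + 53 + 0 = 93. ✓

2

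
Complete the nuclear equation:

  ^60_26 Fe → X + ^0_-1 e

Conserve mass number: 60 = A + 0, so A = 60.
Conserve atomic number: 26 = Z − 1, so Z = 27.
Z = 27 is cobalt, so the species is ^60_27 Co.

Co-60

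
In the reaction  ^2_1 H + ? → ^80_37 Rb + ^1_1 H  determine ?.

Rb-79

Conserve mass number: 2 + A = 80 + 1, so A = 79.
Conserve atomic number: 1 + Z = 37 + 1, so Z = 37.
Z = 37 is rubidium, so the species is ^79_37 Rb.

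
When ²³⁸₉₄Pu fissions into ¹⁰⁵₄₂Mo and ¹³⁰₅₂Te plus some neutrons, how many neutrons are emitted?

Conserve mass number: 238 = 105 + 130 + k, so k = 238 − 235 = 3.
Check atomic number: 94 = 42 + 52 + 0 = 94. ✓

3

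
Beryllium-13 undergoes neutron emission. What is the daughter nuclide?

Neutron emission: mass number changes by -1, atomic number by +0.
A: 13 − 1 = 12; Z: 4 = 4.
Z = 4 is beryllium, so the daughter is beryllium-12.

Be-12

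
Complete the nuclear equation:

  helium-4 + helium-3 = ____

Be-7

Conserve mass number: 4 + 3 = A, so A = 7.
Conserve atomic number: 2 + 2 = Z, so Z = 4.
Z = 4 is beryllium, so the species is beryllium-7.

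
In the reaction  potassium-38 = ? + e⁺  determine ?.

Conserve mass number: 38 = A + 0, so A = 38.
Conserve atomic number: 19 = Z + 1, so Z = 18.
Z = 18 is argon, so the species is argon-38.

Ar-38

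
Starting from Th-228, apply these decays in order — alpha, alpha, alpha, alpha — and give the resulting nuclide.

Start: (A, Z) = (228, 90).
After α: (224, 88).
After α: (220, 86).
After α: (216, 84).
After α: (212, 82).
Z = 82 is lead.

Pb-212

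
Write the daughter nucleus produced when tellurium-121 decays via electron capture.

Sb-121

Electron capture: mass number changes by +0, atomic number by -1.
A: 121 = 121; Z: 52 − 1 = 51.
Z = 51 is antimony, so the daughter is antimony-121.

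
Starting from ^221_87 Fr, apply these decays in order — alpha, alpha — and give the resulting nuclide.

Start: (A, Z) = (221, 87).
After α: (217, 85).
After α: (213, 83).
Z = 83 is bismuth.

Bi-213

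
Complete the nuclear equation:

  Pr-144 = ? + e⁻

Conserve mass number: 144 = A + 0, so A = 144.
Conserve atomic number: 59 = Z − 1, so Z = 60.
Z = 60 is neodymium, so the species is Nd-144.

Nd-144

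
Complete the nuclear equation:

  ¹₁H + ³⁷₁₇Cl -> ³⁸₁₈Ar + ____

Conserve mass number: 1 + 37 = 38 + A, so A = 0.
Conserve atomic number: 1 + 17 = 18 + Z, so Z = 0.
A = 0 and Z = 0 is ⁰₀γ — a gamma ray.

gamma ray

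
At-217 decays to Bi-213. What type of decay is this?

alpha decay

ΔA = 213 − 217 = -4; ΔZ = 83 − 85 = -2.
A drops by 4 and Z drops by 2 — the signature of alpha emission.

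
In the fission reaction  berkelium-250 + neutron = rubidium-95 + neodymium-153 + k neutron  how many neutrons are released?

Conserve mass number: 251 = 95 + 153 + k, so k = 251 − 248 = 3.
Check atomic number: 97 = 37 + 60 + 0 = 97. ✓

3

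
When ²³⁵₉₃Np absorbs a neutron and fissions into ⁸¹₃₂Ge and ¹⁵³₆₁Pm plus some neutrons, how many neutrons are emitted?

Conserve mass number: 236 = 81 + 153 + k, so k = 236 − 234 = 2.
Check atomic number: 93 = 32 + 61 + 0 = 93. ✓

2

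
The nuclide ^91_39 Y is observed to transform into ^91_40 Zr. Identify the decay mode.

beta-minus decay

ΔA = 91 − 91 = 0; ΔZ = 40 − 39 = +1.
A is unchanged and Z rises by 1 — a neutron has become a proton (β⁻ decay).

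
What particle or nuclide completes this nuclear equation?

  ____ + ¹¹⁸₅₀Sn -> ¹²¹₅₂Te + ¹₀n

alpha particle

Conserve mass number: A + 118 = 121 + 1, so A = 4.
Conserve atomic number: Z + 50 = 52 + 0, so Z = 2.
A = 4 and Z = 2 is ⁴₂He — an alpha particle.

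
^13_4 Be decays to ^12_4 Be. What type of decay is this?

neutron emission

ΔA = 12 − 13 = -1; ΔZ = 4 − 4 = +0.
A drops by 1 with Z unchanged — a neutron was emitted.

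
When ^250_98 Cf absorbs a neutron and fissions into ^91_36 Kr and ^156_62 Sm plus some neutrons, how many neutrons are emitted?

4

Conserve mass number: 251 = 91 + 156 + k, so k = 251 − 247 = 4.
Check atomic number: 98 = 36 + 62 + 0 = 98. ✓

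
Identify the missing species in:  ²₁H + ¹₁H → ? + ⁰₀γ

He-3

Conserve mass number: 2 + 1 = A + 0, so A = 3.
Conserve atomic number: 1 + 1 = Z + 0, so Z = 2.
Z = 2 is helium, so the species is ³₂He.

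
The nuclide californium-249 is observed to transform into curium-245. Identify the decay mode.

alpha decay

ΔA = 245 − 249 = -4; ΔZ = 96 − 98 = -2.
A drops by 4 and Z drops by 2 — the signature of alpha emission.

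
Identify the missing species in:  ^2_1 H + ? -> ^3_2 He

Conserve mass number: 2 + A = 3, so A = 1.
Conserve atomic number: 1 + Z = 2, so Z = 1.
A = 1 and Z = 1 is ^1_1 H — a proton.

proton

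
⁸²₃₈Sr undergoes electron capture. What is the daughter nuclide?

Rb-82

Electron capture: mass number changes by +0, atomic number by -1.
A: 82 = 82; Z: 38 − 1 = 37.
Z = 37 is rubidium, so the daughter is ⁸²₃₇Rb.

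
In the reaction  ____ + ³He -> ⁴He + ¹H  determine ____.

deuteron

Conserve mass number: A + 3 = 4 + 1, so A = 2.
Conserve atomic number: Z + 2 = 2 + 1, so Z = 1.
A = 2 and Z = 1 is ²H — a deuteron.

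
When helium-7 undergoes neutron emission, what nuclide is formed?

Neutron emission: mass number changes by -1, atomic number by +0.
A: 7 − 1 = 6; Z: 2 = 2.
Z = 2 is helium, so the daughter is helium-6.

He-6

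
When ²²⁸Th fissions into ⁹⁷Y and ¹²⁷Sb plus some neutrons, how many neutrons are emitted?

Conserve mass number: 228 = 97 + 127 + k, so k = 228 − 224 = 4.
Check atomic number: 90 = 39 + 51 + 0 = 90. ✓

4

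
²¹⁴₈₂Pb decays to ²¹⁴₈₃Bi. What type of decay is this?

ΔA = 214 − 214 = 0; ΔZ = 83 − 82 = +1.
A is unchanged and Z rises by 1 — a neutron has become a proton (β⁻ decay).

beta-minus decay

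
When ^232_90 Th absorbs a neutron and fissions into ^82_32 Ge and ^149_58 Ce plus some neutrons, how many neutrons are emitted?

Conserve mass number: 233 = 82 + 149 + k, so k = 233 − 231 = 2.
Check atomic number: 90 = 32 + 58 + 0 = 90. ✓

2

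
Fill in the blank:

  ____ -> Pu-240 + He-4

Conserve mass number: A = 240 + 4, so A = 244.
Conserve atomic number: Z = 94 + 2, so Z = 96.
Z = 96 is curium, so the species is Cm-244.

Cm-244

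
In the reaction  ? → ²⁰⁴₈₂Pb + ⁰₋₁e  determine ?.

Conserve mass number: A = 204 + 0, so A = 204.
Conserve atomic number: Z = 82 − 1, so Z = 81.
Z = 81 is thallium, so the species is ²⁰⁴₈₁Tl.

Tl-204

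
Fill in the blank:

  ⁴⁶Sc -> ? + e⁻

Ti-46

Conserve mass number: 46 = A + 0, so A = 46.
Conserve atomic number: 21 = Z − 1, so Z = 22.
Z = 22 is titanium, so the species is ⁴⁶Ti.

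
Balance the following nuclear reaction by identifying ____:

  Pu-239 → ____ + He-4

Conserve mass number: 239 = A + 4, so A = 235.
Conserve atomic number: 94 = Z + 2, so Z = 92.
Z = 92 is uranium, so the species is U-235.

U-235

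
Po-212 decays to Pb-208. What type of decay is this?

alpha decay

ΔA = 208 − 212 = -4; ΔZ = 82 − 84 = -2.
A drops by 4 and Z drops by 2 — the signature of alpha emission.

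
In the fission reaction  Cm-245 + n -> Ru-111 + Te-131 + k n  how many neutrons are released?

Conserve mass number: 246 = 111 + 131 + k, so k = 246 − 242 = 4.
Check atomic number: 96 = 44 + 52 + 0 = 96. ✓

4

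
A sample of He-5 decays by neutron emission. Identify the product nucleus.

He-4

Neutron emission: mass number changes by -1, atomic number by +0.
A: 5 − 1 = 4; Z: 2 = 2.
Z = 2 is helium, so the daughter is He-4.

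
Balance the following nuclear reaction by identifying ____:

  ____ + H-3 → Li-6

Conserve mass number: A + 3 = 6, so A = 3.
Conserve atomic number: Z + 1 = 3, so Z = 2.
Z = 2 is helium, so the species is He-3.

He-3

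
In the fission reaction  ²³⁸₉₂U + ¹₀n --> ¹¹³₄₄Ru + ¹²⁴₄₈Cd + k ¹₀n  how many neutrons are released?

2

Conserve mass number: 239 = 113 + 124 + k, so k = 239 − 237 = 2.
Check atomic number: 92 = 44 + 48 + 0 = 92. ✓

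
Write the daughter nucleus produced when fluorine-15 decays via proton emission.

Proton emission: mass number changes by -1, atomic number by -1.
A: 15 − 1 = 14; Z: 9 − 1 = 8.
Z = 8 is oxygen, so the daughter is oxygen-14.

O-14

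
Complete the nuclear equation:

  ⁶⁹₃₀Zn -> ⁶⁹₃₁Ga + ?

beta-minus particle

Conserve mass number: 69 = 69 + A, so A = 0.
Conserve atomic number: 30 = 31 + Z, so Z = -1.
A = 0 and Z = -1 is ⁰₋₁e — a beta-minus particle.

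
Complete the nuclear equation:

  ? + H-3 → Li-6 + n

alpha particle

Conserve mass number: A + 3 = 6 + 1, so A = 4.
Conserve atomic number: Z + 1 = 3 + 0, so Z = 2.
A = 4 and Z = 2 is He-4 — an alpha particle.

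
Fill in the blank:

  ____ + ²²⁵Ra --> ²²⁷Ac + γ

deuteron

Conserve mass number: A + 225 = 227 + 0, so A = 2.
Conserve atomic number: Z + 88 = 89 + 0, so Z = 1.
A = 2 and Z = 1 is ²H — a deuteron.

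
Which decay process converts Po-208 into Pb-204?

alpha decay

ΔA = 204 − 208 = -4; ΔZ = 82 − 84 = -2.
A drops by 4 and Z drops by 2 — the signature of alpha emission.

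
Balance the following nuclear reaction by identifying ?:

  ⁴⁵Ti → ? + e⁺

Sc-45

Conserve mass number: 45 = A + 0, so A = 45.
Conserve atomic number: 22 = Z + 1, so Z = 21.
Z = 21 is scandium, so the species is ⁴⁵Sc.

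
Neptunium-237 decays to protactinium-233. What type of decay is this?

alpha decay

ΔA = 233 − 237 = -4; ΔZ = 91 − 93 = -2.
A drops by 4 and Z drops by 2 — the signature of alpha emission.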